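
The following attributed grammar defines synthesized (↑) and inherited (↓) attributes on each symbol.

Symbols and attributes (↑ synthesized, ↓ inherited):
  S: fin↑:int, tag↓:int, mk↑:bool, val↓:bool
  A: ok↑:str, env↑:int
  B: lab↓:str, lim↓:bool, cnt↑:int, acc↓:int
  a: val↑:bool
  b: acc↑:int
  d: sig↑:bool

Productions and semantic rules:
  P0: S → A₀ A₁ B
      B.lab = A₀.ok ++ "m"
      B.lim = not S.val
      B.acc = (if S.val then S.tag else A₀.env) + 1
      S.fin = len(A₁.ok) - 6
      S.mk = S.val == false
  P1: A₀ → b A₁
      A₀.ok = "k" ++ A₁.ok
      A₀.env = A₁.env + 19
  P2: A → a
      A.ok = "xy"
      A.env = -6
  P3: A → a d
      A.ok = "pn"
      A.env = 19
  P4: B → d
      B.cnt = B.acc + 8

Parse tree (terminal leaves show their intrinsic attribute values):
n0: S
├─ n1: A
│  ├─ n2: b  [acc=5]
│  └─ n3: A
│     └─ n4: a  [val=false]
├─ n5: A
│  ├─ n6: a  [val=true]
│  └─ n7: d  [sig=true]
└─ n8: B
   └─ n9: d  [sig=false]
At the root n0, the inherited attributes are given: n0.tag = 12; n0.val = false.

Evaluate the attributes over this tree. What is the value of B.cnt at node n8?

1. n0.tag = 12  [given at root]
2. n0.val = false  [given at root]
3. n2.acc = 5  [terminal]
4. n4.val = false  [terminal]
5. n3.ok = "xy"  ["xy"]
6. n3.env = -6  [-6]
7. n1.ok = "kxy"  ["k" ++ A₁.ok]
8. n1.env = 13  [A₁.env + 19]
9. n6.val = true  [terminal]
10. n7.sig = true  [terminal]
11. n5.ok = "pn"  ["pn"]
12. n5.env = 19  [19]
13. n8.lab = "kxym"  [A₀.ok ++ "m"]
14. n8.lim = true  [not S.val]
15. n8.acc = 14  [(if S.val then S.tag else A₀.env) + 1]
16. n9.sig = false  [terminal]
17. n8.cnt = 22  [B.acc + 8]
18. n0.fin = -4  [len(A₁.ok) - 6]
19. n0.mk = true  [S.val == false]

22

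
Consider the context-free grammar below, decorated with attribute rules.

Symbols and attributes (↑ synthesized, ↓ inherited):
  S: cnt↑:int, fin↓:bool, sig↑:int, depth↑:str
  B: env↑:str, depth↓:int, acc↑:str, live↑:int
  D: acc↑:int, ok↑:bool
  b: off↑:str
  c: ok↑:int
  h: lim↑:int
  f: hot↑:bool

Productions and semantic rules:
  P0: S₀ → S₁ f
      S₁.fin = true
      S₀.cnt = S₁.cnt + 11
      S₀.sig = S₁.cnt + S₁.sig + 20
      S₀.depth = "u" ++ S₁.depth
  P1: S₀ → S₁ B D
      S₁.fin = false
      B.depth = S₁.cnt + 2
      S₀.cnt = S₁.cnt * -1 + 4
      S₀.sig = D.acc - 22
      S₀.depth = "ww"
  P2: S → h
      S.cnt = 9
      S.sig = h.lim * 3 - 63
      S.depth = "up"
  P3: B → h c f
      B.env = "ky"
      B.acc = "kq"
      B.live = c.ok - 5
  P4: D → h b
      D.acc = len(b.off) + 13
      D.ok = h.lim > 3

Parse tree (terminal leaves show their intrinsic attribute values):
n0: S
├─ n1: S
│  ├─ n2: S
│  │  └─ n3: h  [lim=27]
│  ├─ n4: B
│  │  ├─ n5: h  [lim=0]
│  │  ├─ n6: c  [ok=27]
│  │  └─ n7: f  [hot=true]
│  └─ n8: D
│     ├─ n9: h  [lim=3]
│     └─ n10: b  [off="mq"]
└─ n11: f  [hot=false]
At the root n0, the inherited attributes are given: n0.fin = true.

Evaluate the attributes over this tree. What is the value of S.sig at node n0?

1. n0.fin = true  [given at root]
2. n1.fin = true  [true]
3. n2.fin = false  [false]
4. n3.lim = 27  [terminal]
5. n2.cnt = 9  [9]
6. n2.sig = 18  [h.lim * 3 - 63]
7. n2.depth = "up"  ["up"]
8. n4.depth = 11  [S₁.cnt + 2]
9. n5.lim = 0  [terminal]
10. n6.ok = 27  [terminal]
11. n7.hot = true  [terminal]
12. n4.env = "ky"  ["ky"]
13. n4.acc = "kq"  ["kq"]
14. n4.live = 22  [c.ok - 5]
15. n9.lim = 3  [terminal]
16. n10.off = "mq"  [terminal]
17. n8.acc = 15  [len(b.off) + 13]
18. n8.ok = false  [h.lim > 3]
19. n1.cnt = -5  [S₁.cnt * -1 + 4]
20. n1.sig = -7  [D.acc - 22]
21. n1.depth = "ww"  ["ww"]
22. n11.hot = false  [terminal]
23. n0.cnt = 6  [S₁.cnt + 11]
24. n0.sig = 8  [S₁.cnt + S₁.sig + 20]
25. n0.depth = "uww"  ["u" ++ S₁.depth]

8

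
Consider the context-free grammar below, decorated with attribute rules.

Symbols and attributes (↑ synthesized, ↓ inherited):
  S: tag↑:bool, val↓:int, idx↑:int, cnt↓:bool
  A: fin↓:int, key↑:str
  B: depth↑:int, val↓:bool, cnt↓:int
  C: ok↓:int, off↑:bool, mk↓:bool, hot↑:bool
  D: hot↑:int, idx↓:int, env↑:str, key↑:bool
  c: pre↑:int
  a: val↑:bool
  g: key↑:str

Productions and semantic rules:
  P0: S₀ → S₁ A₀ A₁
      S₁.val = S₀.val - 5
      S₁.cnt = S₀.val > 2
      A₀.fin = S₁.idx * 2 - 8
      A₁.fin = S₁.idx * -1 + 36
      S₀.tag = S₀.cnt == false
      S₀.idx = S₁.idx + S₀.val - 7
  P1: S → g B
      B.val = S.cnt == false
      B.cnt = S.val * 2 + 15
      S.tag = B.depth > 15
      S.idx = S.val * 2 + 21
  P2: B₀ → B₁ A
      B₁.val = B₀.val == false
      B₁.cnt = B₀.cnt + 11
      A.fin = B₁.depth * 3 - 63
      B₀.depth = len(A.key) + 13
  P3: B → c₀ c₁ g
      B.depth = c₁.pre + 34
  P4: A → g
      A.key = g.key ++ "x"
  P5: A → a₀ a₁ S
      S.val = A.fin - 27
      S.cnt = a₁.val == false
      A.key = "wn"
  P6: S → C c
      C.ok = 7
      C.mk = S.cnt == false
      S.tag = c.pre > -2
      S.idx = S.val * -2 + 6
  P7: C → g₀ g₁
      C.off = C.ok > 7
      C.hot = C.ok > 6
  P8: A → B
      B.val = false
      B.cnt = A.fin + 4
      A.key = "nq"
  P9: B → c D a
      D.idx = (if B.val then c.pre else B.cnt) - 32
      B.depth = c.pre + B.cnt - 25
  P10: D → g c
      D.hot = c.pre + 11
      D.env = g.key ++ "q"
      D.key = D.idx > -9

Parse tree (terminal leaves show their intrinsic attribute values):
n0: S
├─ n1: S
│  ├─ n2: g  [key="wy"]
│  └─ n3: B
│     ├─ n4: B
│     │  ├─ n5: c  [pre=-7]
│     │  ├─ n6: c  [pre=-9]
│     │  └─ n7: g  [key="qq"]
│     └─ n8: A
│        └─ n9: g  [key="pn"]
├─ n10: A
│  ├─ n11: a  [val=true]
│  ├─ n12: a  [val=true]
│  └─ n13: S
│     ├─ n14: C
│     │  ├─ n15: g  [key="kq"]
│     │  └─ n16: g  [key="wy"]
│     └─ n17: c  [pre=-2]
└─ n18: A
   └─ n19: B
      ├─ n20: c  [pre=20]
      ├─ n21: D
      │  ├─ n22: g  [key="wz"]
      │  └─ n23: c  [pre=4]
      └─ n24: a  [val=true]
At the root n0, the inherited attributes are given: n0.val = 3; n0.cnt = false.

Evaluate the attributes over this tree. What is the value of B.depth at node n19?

18

1. n0.val = 3  [given at root]
2. n0.cnt = false  [given at root]
3. n1.val = -2  [S₀.val - 5]
4. n1.cnt = true  [S₀.val > 2]
5. n2.key = "wy"  [terminal]
6. n3.val = false  [S.cnt == false]
7. n3.cnt = 11  [S.val * 2 + 15]
8. n4.val = true  [B₀.val == false]
9. n4.cnt = 22  [B₀.cnt + 11]
10. n5.pre = -7  [terminal]
11. n6.pre = -9  [terminal]
12. n7.key = "qq"  [terminal]
13. n4.depth = 25  [c₁.pre + 34]
14. n8.fin = 12  [B₁.depth * 3 - 63]
15. n9.key = "pn"  [terminal]
16. n8.key = "pnx"  [g.key ++ "x"]
17. n3.depth = 16  [len(A.key) + 13]
18. n1.tag = true  [B.depth > 15]
19. n1.idx = 17  [S.val * 2 + 21]
20. n10.fin = 26  [S₁.idx * 2 - 8]
21. n11.val = true  [terminal]
22. n12.val = true  [terminal]
23. n13.val = -1  [A.fin - 27]
24. n13.cnt = false  [a₁.val == false]
25. n14.ok = 7  [7]
26. n14.mk = true  [S.cnt == false]
27. n15.key = "kq"  [terminal]
28. n16.key = "wy"  [terminal]
29. n14.off = false  [C.ok > 7]
30. n14.hot = true  [C.ok > 6]
31. n17.pre = -2  [terminal]
32. n13.tag = false  [c.pre > -2]
33. n13.idx = 8  [S.val * -2 + 6]
34. n10.key = "wn"  ["wn"]
35. n18.fin = 19  [S₁.idx * -1 + 36]
36. n19.val = false  [false]
37. n19.cnt = 23  [A.fin + 4]
38. n20.pre = 20  [terminal]
39. n21.idx = -9  [(if B.val then c.pre else B.cnt) - 32]
40. n22.key = "wz"  [terminal]
41. n23.pre = 4  [terminal]
42. n21.hot = 15  [c.pre + 11]
43. n21.env = "wzq"  [g.key ++ "q"]
44. n21.key = false  [D.idx > -9]
45. n24.val = true  [terminal]
46. n19.depth = 18  [c.pre + B.cnt - 25]
47. n18.key = "nq"  ["nq"]
48. n0.tag = true  [S₀.cnt == false]
49. n0.idx = 13  [S₁.idx + S₀.val - 7]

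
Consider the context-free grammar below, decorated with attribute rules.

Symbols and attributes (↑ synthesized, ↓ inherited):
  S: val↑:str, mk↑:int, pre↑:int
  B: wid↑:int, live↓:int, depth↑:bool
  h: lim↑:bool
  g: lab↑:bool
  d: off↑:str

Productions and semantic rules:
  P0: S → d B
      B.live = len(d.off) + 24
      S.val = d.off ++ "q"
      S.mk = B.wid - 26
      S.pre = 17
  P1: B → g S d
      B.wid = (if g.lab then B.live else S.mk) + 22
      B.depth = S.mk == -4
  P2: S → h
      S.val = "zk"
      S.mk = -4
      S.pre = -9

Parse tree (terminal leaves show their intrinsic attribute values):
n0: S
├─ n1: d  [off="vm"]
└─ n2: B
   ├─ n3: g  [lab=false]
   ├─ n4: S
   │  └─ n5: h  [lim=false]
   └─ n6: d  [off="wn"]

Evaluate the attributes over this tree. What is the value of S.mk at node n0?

1. n1.off = "vm"  [terminal]
2. n2.live = 26  [len(d.off) + 24]
3. n3.lab = false  [terminal]
4. n5.lim = false  [terminal]
5. n4.val = "zk"  ["zk"]
6. n4.mk = -4  [-4]
7. n4.pre = -9  [-9]
8. n6.off = "wn"  [terminal]
9. n2.wid = 18  [(if g.lab then B.live else S.mk) + 22]
10. n2.depth = true  [S.mk == -4]
11. n0.val = "vmq"  [d.off ++ "q"]
12. n0.mk = -8  [B.wid - 26]
13. n0.pre = 17  [17]

-8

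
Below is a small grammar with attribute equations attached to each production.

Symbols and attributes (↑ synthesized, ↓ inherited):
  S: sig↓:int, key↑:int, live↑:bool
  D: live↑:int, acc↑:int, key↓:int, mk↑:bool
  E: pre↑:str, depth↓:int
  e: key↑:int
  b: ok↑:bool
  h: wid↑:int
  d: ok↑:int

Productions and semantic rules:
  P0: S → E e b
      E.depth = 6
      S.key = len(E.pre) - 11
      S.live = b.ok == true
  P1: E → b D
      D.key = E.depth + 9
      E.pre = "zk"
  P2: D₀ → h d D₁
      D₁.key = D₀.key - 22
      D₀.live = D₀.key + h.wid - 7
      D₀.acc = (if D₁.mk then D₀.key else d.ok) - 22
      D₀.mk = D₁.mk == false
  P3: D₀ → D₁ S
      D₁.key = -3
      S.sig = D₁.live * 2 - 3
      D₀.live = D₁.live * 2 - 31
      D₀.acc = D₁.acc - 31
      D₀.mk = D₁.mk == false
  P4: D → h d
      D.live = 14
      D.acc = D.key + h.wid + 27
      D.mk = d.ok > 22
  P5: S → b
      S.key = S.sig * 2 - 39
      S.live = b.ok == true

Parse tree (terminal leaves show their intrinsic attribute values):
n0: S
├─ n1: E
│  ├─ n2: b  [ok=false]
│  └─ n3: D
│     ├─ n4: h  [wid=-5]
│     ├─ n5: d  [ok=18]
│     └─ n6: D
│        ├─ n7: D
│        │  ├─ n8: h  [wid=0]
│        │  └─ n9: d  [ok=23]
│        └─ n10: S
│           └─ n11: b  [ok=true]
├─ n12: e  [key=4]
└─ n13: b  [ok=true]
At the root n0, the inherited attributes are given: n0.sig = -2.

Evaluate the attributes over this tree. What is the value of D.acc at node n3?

-4

1. n0.sig = -2  [given at root]
2. n1.depth = 6  [6]
3. n2.ok = false  [terminal]
4. n3.key = 15  [E.depth + 9]
5. n4.wid = -5  [terminal]
6. n5.ok = 18  [terminal]
7. n6.key = -7  [D₀.key - 22]
8. n7.key = -3  [-3]
9. n8.wid = 0  [terminal]
10. n9.ok = 23  [terminal]
11. n7.live = 14  [14]
12. n7.acc = 24  [D.key + h.wid + 27]
13. n7.mk = true  [d.ok > 22]
14. n10.sig = 25  [D₁.live * 2 - 3]
15. n11.ok = true  [terminal]
16. n10.key = 11  [S.sig * 2 - 39]
17. n10.live = true  [b.ok == true]
18. n6.live = -3  [D₁.live * 2 - 31]
19. n6.acc = -7  [D₁.acc - 31]
20. n6.mk = false  [D₁.mk == false]
21. n3.live = 3  [D₀.key + h.wid - 7]
22. n3.acc = -4  [(if D₁.mk then D₀.key else d.ok) - 22]
23. n3.mk = true  [D₁.mk == false]
24. n1.pre = "zk"  ["zk"]
25. n12.key = 4  [terminal]
26. n13.ok = true  [terminal]
27. n0.key = -9  [len(E.pre) - 11]
28. n0.live = true  [b.ok == true]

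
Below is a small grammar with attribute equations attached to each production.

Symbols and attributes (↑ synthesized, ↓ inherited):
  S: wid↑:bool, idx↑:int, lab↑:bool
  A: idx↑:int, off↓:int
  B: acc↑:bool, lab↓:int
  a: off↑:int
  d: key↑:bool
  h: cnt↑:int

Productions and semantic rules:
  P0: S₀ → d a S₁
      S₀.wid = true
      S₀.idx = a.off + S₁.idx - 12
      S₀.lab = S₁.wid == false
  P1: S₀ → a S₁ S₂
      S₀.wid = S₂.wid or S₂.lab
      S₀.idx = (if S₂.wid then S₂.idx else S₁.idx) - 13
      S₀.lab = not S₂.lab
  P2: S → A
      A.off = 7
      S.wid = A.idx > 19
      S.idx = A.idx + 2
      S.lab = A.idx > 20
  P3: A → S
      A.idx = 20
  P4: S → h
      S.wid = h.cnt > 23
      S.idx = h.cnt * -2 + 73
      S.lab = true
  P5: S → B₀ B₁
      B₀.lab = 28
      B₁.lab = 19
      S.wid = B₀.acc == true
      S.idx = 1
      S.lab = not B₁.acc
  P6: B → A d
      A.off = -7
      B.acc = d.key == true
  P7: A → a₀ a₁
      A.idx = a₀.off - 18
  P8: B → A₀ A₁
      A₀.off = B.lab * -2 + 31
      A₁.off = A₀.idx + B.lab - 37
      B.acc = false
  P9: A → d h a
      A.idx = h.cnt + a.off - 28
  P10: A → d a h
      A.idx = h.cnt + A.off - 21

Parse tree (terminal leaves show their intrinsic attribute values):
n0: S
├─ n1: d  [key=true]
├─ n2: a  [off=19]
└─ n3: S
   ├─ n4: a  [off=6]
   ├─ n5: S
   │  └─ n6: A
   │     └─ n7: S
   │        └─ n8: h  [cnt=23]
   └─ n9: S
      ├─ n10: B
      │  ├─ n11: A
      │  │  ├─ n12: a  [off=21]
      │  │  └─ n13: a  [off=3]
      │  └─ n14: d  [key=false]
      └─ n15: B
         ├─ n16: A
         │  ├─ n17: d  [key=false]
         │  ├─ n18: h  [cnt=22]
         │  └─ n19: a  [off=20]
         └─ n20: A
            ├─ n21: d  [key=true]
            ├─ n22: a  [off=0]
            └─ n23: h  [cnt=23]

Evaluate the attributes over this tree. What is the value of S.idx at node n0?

1. n1.key = true  [terminal]
2. n2.off = 19  [terminal]
3. n4.off = 6  [terminal]
4. n6.off = 7  [7]
5. n8.cnt = 23  [terminal]
6. n7.wid = false  [h.cnt > 23]
7. n7.idx = 27  [h.cnt * -2 + 73]
8. n7.lab = true  [true]
9. n6.idx = 20  [20]
10. n5.wid = true  [A.idx > 19]
11. n5.idx = 22  [A.idx + 2]
12. n5.lab = false  [A.idx > 20]
13. n10.lab = 28  [28]
14. n11.off = -7  [-7]
15. n12.off = 21  [terminal]
16. n13.off = 3  [terminal]
17. n11.idx = 3  [a₀.off - 18]
18. n14.key = false  [terminal]
19. n10.acc = false  [d.key == true]
20. n15.lab = 19  [19]
21. n16.off = -7  [B.lab * -2 + 31]
22. n17.key = false  [terminal]
23. n18.cnt = 22  [terminal]
24. n19.off = 20  [terminal]
25. n16.idx = 14  [h.cnt + a.off - 28]
26. n20.off = -4  [A₀.idx + B.lab - 37]
27. n21.key = true  [terminal]
28. n22.off = 0  [terminal]
29. n23.cnt = 23  [terminal]
30. n20.idx = -2  [h.cnt + A.off - 21]
31. n15.acc = false  [false]
32. n9.wid = false  [B₀.acc == true]
33. n9.idx = 1  [1]
34. n9.lab = true  [not B₁.acc]
35. n3.wid = true  [S₂.wid or S₂.lab]
36. n3.idx = 9  [(if S₂.wid then S₂.idx else S₁.idx) - 13]
37. n3.lab = false  [not S₂.lab]
38. n0.wid = true  [true]
39. n0.idx = 16  [a.off + S₁.idx - 12]
40. n0.lab = false  [S₁.wid == false]

16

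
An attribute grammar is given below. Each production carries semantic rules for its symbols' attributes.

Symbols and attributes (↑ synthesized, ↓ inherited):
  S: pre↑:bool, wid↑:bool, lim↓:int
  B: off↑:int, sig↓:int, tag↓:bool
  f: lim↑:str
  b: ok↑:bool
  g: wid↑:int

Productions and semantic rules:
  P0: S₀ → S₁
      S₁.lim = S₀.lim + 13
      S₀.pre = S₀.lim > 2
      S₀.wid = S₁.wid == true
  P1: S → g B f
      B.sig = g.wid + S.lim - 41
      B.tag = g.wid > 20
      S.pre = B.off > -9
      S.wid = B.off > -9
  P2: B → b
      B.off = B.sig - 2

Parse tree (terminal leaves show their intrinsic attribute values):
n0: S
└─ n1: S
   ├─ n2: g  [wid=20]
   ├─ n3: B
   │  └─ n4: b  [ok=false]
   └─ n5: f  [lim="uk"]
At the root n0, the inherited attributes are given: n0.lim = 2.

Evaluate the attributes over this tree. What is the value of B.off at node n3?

1. n0.lim = 2  [given at root]
2. n1.lim = 15  [S₀.lim + 13]
3. n2.wid = 20  [terminal]
4. n3.sig = -6  [g.wid + S.lim - 41]
5. n3.tag = false  [g.wid > 20]
6. n4.ok = false  [terminal]
7. n3.off = -8  [B.sig - 2]
8. n5.lim = "uk"  [terminal]
9. n1.pre = true  [B.off > -9]
10. n1.wid = true  [B.off > -9]
11. n0.pre = false  [S₀.lim > 2]
12. n0.wid = true  [S₁.wid == true]

-8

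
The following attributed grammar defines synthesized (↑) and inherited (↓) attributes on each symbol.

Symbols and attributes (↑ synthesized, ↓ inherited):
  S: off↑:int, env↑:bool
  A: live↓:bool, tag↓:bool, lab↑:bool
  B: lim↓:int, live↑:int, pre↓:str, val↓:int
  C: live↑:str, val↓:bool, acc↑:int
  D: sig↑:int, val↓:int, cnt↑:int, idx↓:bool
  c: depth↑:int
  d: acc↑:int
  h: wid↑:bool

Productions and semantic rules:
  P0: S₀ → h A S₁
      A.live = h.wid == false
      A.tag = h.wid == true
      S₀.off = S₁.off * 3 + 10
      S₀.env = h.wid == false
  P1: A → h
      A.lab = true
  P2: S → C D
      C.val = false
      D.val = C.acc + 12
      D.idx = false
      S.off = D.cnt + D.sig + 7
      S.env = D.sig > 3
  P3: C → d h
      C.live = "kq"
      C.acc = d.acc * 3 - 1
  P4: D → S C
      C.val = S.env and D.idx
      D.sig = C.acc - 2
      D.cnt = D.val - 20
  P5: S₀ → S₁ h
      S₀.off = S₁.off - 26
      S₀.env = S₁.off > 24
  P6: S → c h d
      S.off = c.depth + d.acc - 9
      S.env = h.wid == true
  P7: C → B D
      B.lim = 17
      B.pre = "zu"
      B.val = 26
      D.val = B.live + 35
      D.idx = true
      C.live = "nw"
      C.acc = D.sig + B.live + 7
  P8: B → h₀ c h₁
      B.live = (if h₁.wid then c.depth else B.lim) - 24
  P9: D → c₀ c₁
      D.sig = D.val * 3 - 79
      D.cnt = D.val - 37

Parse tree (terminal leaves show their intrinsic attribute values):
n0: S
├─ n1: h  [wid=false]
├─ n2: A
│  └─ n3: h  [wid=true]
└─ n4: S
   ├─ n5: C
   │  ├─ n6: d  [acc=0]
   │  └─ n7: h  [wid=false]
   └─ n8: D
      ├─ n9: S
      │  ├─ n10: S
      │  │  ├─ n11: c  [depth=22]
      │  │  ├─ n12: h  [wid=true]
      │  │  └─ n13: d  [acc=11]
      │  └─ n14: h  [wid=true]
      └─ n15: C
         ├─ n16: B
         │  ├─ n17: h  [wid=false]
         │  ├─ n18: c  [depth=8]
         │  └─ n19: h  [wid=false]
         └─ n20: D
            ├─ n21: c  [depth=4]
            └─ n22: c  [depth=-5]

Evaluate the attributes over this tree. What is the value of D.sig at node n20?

1. n1.wid = false  [terminal]
2. n2.live = true  [h.wid == false]
3. n2.tag = false  [h.wid == true]
4. n3.wid = true  [terminal]
5. n2.lab = true  [true]
6. n5.val = false  [false]
7. n6.acc = 0  [terminal]
8. n7.wid = false  [terminal]
9. n5.live = "kq"  ["kq"]
10. n5.acc = -1  [d.acc * 3 - 1]
11. n8.val = 11  [C.acc + 12]
12. n8.idx = false  [false]
13. n11.depth = 22  [terminal]
14. n12.wid = true  [terminal]
15. n13.acc = 11  [terminal]
16. n10.off = 24  [c.depth + d.acc - 9]
17. n10.env = true  [h.wid == true]
18. n14.wid = true  [terminal]
19. n9.off = -2  [S₁.off - 26]
20. n9.env = false  [S₁.off > 24]
21. n15.val = false  [S.env and D.idx]
22. n16.lim = 17  [17]
23. n16.pre = "zu"  ["zu"]
24. n16.val = 26  [26]
25. n17.wid = false  [terminal]
26. n18.depth = 8  [terminal]
27. n19.wid = false  [terminal]
28. n16.live = -7  [(if h₁.wid then c.depth else B.lim) - 24]
29. n20.val = 28  [B.live + 35]
30. n20.idx = true  [true]
31. n21.depth = 4  [terminal]
32. n22.depth = -5  [terminal]
33. n20.sig = 5  [D.val * 3 - 79]
34. n20.cnt = -9  [D.val - 37]
35. n15.live = "nw"  ["nw"]
36. n15.acc = 5  [D.sig + B.live + 7]
37. n8.sig = 3  [C.acc - 2]
38. n8.cnt = -9  [D.val - 20]
39. n4.off = 1  [D.cnt + D.sig + 7]
40. n4.env = false  [D.sig > 3]
41. n0.off = 13  [S₁.off * 3 + 10]
42. n0.env = true  [h.wid == false]

5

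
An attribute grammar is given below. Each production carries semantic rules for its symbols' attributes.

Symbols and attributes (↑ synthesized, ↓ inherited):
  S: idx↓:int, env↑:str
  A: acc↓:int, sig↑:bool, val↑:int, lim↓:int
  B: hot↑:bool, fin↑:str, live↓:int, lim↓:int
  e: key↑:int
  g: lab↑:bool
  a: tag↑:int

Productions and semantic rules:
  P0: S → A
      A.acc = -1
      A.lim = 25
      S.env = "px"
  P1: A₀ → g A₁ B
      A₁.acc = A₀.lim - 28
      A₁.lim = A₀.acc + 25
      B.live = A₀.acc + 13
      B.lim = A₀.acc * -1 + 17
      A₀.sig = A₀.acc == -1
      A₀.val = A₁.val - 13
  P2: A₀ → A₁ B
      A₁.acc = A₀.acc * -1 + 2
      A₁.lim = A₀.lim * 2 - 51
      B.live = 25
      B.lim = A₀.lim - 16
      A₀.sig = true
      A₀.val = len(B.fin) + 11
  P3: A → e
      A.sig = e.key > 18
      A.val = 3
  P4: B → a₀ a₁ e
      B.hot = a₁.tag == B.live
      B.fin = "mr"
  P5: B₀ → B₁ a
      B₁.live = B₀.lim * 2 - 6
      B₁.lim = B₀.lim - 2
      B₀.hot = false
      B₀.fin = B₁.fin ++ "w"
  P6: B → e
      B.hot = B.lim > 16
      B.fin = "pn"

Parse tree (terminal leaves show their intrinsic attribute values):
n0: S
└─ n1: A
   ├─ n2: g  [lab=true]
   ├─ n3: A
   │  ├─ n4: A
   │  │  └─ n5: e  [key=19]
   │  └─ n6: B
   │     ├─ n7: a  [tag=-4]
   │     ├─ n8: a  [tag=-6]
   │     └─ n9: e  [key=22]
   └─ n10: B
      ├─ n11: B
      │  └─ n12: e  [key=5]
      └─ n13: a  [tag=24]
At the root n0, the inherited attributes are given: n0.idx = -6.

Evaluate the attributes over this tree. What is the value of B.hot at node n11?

1. n0.idx = -6  [given at root]
2. n1.acc = -1  [-1]
3. n1.lim = 25  [25]
4. n2.lab = true  [terminal]
5. n3.acc = -3  [A₀.lim - 28]
6. n3.lim = 24  [A₀.acc + 25]
7. n4.acc = 5  [A₀.acc * -1 + 2]
8. n4.lim = -3  [A₀.lim * 2 - 51]
9. n5.key = 19  [terminal]
10. n4.sig = true  [e.key > 18]
11. n4.val = 3  [3]
12. n6.live = 25  [25]
13. n6.lim = 8  [A₀.lim - 16]
14. n7.tag = -4  [terminal]
15. n8.tag = -6  [terminal]
16. n9.key = 22  [terminal]
17. n6.hot = false  [a₁.tag == B.live]
18. n6.fin = "mr"  ["mr"]
19. n3.sig = true  [true]
20. n3.val = 13  [len(B.fin) + 11]
21. n10.live = 12  [A₀.acc + 13]
22. n10.lim = 18  [A₀.acc * -1 + 17]
23. n11.live = 30  [B₀.lim * 2 - 6]
24. n11.lim = 16  [B₀.lim - 2]
25. n12.key = 5  [terminal]
26. n11.hot = false  [B.lim > 16]
27. n11.fin = "pn"  ["pn"]
28. n13.tag = 24  [terminal]
29. n10.hot = false  [false]
30. n10.fin = "pnw"  [B₁.fin ++ "w"]
31. n1.sig = true  [A₀.acc == -1]
32. n1.val = 0  [A₁.val - 13]
33. n0.env = "px"  ["px"]

false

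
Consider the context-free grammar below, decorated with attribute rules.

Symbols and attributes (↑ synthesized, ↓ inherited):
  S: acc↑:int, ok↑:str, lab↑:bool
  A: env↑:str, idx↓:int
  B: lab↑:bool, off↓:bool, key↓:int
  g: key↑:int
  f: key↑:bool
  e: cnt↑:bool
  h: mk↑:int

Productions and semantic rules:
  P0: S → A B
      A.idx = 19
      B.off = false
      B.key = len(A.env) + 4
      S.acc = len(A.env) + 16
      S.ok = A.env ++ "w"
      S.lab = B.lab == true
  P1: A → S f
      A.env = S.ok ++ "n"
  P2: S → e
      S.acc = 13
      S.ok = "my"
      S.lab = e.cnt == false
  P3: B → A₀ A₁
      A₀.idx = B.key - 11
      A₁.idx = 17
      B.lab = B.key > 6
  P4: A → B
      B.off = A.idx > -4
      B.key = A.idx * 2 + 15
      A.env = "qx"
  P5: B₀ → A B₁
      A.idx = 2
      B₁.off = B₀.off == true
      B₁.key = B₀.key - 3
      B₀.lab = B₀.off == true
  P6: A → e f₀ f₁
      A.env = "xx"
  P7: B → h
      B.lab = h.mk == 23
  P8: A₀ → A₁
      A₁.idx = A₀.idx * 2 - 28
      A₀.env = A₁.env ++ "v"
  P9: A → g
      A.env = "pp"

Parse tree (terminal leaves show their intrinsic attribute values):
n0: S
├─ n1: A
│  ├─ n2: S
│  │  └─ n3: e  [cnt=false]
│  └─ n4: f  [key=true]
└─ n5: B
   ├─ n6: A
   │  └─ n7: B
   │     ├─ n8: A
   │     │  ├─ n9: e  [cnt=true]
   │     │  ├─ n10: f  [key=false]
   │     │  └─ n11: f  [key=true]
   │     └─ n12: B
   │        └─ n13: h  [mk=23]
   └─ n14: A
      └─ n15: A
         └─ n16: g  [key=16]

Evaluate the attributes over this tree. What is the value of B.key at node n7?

1. n1.idx = 19  [19]
2. n3.cnt = false  [terminal]
3. n2.acc = 13  [13]
4. n2.ok = "my"  ["my"]
5. n2.lab = true  [e.cnt == false]
6. n4.key = true  [terminal]
7. n1.env = "myn"  [S.ok ++ "n"]
8. n5.off = false  [false]
9. n5.key = 7  [len(A.env) + 4]
10. n6.idx = -4  [B.key - 11]
11. n7.off = false  [A.idx > -4]
12. n7.key = 7  [A.idx * 2 + 15]
13. n8.idx = 2  [2]
14. n9.cnt = true  [terminal]
15. n10.key = false  [terminal]
16. n11.key = true  [terminal]
17. n8.env = "xx"  ["xx"]
18. n12.off = false  [B₀.off == true]
19. n12.key = 4  [B₀.key - 3]
20. n13.mk = 23  [terminal]
21. n12.lab = true  [h.mk == 23]
22. n7.lab = false  [B₀.off == true]
23. n6.env = "qx"  ["qx"]
24. n14.idx = 17  [17]
25. n15.idx = 6  [A₀.idx * 2 - 28]
26. n16.key = 16  [terminal]
27. n15.env = "pp"  ["pp"]
28. n14.env = "ppv"  [A₁.env ++ "v"]
29. n5.lab = true  [B.key > 6]
30. n0.acc = 19  [len(A.env) + 16]
31. n0.ok = "mynw"  [A.env ++ "w"]
32. n0.lab = true  [B.lab == true]

7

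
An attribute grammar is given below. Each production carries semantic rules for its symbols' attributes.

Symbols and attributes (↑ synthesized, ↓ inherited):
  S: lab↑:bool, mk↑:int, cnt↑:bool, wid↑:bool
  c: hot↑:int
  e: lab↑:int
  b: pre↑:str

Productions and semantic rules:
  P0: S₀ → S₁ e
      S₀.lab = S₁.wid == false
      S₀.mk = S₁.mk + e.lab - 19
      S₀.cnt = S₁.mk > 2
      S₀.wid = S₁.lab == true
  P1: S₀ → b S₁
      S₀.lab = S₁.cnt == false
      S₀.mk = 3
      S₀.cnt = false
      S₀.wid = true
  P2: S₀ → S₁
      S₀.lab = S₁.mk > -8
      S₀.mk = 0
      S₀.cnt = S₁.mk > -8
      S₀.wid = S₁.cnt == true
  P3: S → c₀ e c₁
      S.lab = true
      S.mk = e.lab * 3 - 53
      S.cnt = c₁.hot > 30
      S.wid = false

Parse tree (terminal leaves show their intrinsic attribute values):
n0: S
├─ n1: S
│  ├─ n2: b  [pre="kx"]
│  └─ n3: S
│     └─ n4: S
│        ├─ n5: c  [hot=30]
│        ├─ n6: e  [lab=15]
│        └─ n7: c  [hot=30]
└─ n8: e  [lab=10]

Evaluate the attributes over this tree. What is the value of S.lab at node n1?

true

1. n2.pre = "kx"  [terminal]
2. n5.hot = 30  [terminal]
3. n6.lab = 15  [terminal]
4. n7.hot = 30  [terminal]
5. n4.lab = true  [true]
6. n4.mk = -8  [e.lab * 3 - 53]
7. n4.cnt = false  [c₁.hot > 30]
8. n4.wid = false  [false]
9. n3.lab = false  [S₁.mk > -8]
10. n3.mk = 0  [0]
11. n3.cnt = false  [S₁.mk > -8]
12. n3.wid = false  [S₁.cnt == true]
13. n1.lab = true  [S₁.cnt == false]
14. n1.mk = 3  [3]
15. n1.cnt = false  [false]
16. n1.wid = true  [true]
17. n8.lab = 10  [terminal]
18. n0.lab = false  [S₁.wid == false]
19. n0.mk = -6  [S₁.mk + e.lab - 19]
20. n0.cnt = true  [S₁.mk > 2]
21. n0.wid = true  [S₁.lab == true]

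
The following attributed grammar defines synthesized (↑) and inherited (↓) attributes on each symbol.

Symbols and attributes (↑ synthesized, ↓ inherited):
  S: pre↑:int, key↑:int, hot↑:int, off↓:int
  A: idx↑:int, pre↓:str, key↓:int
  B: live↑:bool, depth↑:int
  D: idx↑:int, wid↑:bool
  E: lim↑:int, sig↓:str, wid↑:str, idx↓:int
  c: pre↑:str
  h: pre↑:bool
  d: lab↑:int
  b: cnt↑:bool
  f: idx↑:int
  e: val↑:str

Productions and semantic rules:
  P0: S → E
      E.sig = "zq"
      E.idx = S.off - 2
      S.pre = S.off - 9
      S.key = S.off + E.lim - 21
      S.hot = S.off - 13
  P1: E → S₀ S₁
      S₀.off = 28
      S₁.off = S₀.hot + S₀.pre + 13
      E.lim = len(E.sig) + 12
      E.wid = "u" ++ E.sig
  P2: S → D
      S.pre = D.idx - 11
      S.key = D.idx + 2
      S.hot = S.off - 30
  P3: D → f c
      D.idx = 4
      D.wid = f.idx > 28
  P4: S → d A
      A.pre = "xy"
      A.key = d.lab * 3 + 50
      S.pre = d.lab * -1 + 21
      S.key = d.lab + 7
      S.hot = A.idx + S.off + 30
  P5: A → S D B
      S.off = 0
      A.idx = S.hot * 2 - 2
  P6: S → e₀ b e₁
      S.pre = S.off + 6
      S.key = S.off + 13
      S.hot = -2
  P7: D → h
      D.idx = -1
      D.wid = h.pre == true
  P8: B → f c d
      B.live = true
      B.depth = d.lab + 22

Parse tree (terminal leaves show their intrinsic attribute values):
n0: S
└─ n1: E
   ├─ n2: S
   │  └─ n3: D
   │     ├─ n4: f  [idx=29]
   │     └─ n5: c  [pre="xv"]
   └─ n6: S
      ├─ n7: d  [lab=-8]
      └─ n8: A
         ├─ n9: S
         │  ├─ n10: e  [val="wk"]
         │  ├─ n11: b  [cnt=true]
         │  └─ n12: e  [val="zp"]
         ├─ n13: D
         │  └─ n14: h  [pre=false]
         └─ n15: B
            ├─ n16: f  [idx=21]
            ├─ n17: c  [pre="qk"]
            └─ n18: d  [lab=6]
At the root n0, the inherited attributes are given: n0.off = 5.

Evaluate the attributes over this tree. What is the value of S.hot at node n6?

28

1. n0.off = 5  [given at root]
2. n1.sig = "zq"  ["zq"]
3. n1.idx = 3  [S.off - 2]
4. n2.off = 28  [28]
5. n4.idx = 29  [terminal]
6. n5.pre = "xv"  [terminal]
7. n3.idx = 4  [4]
8. n3.wid = true  [f.idx > 28]
9. n2.pre = -7  [D.idx - 11]
10. n2.key = 6  [D.idx + 2]
11. n2.hot = -2  [S.off - 30]
12. n6.off = 4  [S₀.hot + S₀.pre + 13]
13. n7.lab = -8  [terminal]
14. n8.pre = "xy"  ["xy"]
15. n8.key = 26  [d.lab * 3 + 50]
16. n9.off = 0  [0]
17. n10.val = "wk"  [terminal]
18. n11.cnt = true  [terminal]
19. n12.val = "zp"  [terminal]
20. n9.pre = 6  [S.off + 6]
21. n9.key = 13  [S.off + 13]
22. n9.hot = -2  [-2]
23. n14.pre = false  [terminal]
24. n13.idx = -1  [-1]
25. n13.wid = false  [h.pre == true]
26. n16.idx = 21  [terminal]
27. n17.pre = "qk"  [terminal]
28. n18.lab = 6  [terminal]
29. n15.live = true  [true]
30. n15.depth = 28  [d.lab + 22]
31. n8.idx = -6  [S.hot * 2 - 2]
32. n6.pre = 29  [d.lab * -1 + 21]
33. n6.key = -1  [d.lab + 7]
34. n6.hot = 28  [A.idx + S.off + 30]
35. n1.lim = 14  [len(E.sig) + 12]
36. n1.wid = "uzq"  ["u" ++ E.sig]
37. n0.pre = -4  [S.off - 9]
38. n0.key = -2  [S.off + E.lim - 21]
39. n0.hot = -8  [S.off - 13]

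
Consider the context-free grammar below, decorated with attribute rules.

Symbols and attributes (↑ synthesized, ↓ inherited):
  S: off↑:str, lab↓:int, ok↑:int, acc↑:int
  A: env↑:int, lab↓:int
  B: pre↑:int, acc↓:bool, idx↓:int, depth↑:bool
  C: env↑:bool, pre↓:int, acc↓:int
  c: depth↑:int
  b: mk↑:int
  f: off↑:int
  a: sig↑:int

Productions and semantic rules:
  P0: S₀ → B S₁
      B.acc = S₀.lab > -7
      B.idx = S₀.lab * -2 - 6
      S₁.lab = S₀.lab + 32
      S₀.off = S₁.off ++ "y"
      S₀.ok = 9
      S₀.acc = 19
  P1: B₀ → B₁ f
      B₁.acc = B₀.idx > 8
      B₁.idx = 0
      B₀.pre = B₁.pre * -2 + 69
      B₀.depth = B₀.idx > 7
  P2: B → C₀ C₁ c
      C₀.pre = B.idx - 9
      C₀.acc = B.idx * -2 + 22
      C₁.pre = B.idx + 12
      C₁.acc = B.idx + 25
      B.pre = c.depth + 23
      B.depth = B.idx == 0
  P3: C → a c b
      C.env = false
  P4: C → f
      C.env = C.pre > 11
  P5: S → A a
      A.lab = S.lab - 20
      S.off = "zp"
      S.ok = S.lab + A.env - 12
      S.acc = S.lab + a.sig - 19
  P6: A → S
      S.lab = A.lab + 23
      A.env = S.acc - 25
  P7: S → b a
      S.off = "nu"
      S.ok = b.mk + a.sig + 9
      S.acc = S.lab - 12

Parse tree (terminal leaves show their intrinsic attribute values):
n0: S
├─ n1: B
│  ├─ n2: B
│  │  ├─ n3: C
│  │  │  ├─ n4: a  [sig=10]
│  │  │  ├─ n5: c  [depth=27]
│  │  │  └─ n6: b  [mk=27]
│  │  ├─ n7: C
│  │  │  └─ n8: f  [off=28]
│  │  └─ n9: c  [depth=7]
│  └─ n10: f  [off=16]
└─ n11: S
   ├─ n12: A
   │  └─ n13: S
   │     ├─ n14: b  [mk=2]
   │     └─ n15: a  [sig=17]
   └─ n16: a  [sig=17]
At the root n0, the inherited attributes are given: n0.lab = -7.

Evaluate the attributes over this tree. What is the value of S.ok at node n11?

4

1. n0.lab = -7  [given at root]
2. n1.acc = false  [S₀.lab > -7]
3. n1.idx = 8  [S₀.lab * -2 - 6]
4. n2.acc = false  [B₀.idx > 8]
5. n2.idx = 0  [0]
6. n3.pre = -9  [B.idx - 9]
7. n3.acc = 22  [B.idx * -2 + 22]
8. n4.sig = 10  [terminal]
9. n5.depth = 27  [terminal]
10. n6.mk = 27  [terminal]
11. n3.env = false  [false]
12. n7.pre = 12  [B.idx + 12]
13. n7.acc = 25  [B.idx + 25]
14. n8.off = 28  [terminal]
15. n7.env = true  [C.pre > 11]
16. n9.depth = 7  [terminal]
17. n2.pre = 30  [c.depth + 23]
18. n2.depth = true  [B.idx == 0]
19. n10.off = 16  [terminal]
20. n1.pre = 9  [B₁.pre * -2 + 69]
21. n1.depth = true  [B₀.idx > 7]
22. n11.lab = 25  [S₀.lab + 32]
23. n12.lab = 5  [S.lab - 20]
24. n13.lab = 28  [A.lab + 23]
25. n14.mk = 2  [terminal]
26. n15.sig = 17  [terminal]
27. n13.off = "nu"  ["nu"]
28. n13.ok = 28  [b.mk + a.sig + 9]
29. n13.acc = 16  [S.lab - 12]
30. n12.env = -9  [S.acc - 25]
31. n16.sig = 17  [terminal]
32. n11.off = "zp"  ["zp"]
33. n11.ok = 4  [S.lab + A.env - 12]
34. n11.acc = 23  [S.lab + a.sig - 19]
35. n0.off = "zpy"  [S₁.off ++ "y"]
36. n0.ok = 9  [9]
37. n0.acc = 19  [19]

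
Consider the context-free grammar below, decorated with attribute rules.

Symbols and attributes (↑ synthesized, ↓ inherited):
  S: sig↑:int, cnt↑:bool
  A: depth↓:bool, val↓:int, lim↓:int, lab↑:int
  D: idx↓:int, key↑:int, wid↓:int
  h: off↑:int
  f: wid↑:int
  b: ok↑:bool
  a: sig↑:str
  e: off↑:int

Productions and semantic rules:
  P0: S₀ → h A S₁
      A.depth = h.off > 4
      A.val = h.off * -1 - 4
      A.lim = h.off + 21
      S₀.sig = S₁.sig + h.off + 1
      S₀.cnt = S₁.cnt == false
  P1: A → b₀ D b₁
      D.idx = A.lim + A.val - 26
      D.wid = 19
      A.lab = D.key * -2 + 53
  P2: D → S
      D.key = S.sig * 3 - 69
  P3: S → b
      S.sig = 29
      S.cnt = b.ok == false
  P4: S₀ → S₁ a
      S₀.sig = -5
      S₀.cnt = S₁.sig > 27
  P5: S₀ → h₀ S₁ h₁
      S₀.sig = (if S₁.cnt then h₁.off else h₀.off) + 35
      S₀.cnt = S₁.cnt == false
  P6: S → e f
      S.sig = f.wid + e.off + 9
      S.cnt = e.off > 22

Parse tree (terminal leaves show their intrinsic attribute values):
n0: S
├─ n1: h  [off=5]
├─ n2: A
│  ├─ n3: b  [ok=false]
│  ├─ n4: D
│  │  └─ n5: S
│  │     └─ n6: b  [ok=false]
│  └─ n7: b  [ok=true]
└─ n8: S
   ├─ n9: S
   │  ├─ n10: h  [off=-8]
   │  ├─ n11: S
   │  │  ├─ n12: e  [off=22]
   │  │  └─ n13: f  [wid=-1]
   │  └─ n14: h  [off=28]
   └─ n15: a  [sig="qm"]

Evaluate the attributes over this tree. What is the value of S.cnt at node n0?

1. n1.off = 5  [terminal]
2. n2.depth = true  [h.off > 4]
3. n2.val = -9  [h.off * -1 - 4]
4. n2.lim = 26  [h.off + 21]
5. n3.ok = false  [terminal]
6. n4.idx = -9  [A.lim + A.val - 26]
7. n4.wid = 19  [19]
8. n6.ok = false  [terminal]
9. n5.sig = 29  [29]
10. n5.cnt = true  [b.ok == false]
11. n4.key = 18  [S.sig * 3 - 69]
12. n7.ok = true  [terminal]
13. n2.lab = 17  [D.key * -2 + 53]
14. n10.off = -8  [terminal]
15. n12.off = 22  [terminal]
16. n13.wid = -1  [terminal]
17. n11.sig = 30  [f.wid + e.off + 9]
18. n11.cnt = false  [e.off > 22]
19. n14.off = 28  [terminal]
20. n9.sig = 27  [(if S₁.cnt then h₁.off else h₀.off) + 35]
21. n9.cnt = true  [S₁.cnt == false]
22. n15.sig = "qm"  [terminal]
23. n8.sig = -5  [-5]
24. n8.cnt = false  [S₁.sig > 27]
25. n0.sig = 1  [S₁.sig + h.off + 1]
26. n0.cnt = true  [S₁.cnt == false]

true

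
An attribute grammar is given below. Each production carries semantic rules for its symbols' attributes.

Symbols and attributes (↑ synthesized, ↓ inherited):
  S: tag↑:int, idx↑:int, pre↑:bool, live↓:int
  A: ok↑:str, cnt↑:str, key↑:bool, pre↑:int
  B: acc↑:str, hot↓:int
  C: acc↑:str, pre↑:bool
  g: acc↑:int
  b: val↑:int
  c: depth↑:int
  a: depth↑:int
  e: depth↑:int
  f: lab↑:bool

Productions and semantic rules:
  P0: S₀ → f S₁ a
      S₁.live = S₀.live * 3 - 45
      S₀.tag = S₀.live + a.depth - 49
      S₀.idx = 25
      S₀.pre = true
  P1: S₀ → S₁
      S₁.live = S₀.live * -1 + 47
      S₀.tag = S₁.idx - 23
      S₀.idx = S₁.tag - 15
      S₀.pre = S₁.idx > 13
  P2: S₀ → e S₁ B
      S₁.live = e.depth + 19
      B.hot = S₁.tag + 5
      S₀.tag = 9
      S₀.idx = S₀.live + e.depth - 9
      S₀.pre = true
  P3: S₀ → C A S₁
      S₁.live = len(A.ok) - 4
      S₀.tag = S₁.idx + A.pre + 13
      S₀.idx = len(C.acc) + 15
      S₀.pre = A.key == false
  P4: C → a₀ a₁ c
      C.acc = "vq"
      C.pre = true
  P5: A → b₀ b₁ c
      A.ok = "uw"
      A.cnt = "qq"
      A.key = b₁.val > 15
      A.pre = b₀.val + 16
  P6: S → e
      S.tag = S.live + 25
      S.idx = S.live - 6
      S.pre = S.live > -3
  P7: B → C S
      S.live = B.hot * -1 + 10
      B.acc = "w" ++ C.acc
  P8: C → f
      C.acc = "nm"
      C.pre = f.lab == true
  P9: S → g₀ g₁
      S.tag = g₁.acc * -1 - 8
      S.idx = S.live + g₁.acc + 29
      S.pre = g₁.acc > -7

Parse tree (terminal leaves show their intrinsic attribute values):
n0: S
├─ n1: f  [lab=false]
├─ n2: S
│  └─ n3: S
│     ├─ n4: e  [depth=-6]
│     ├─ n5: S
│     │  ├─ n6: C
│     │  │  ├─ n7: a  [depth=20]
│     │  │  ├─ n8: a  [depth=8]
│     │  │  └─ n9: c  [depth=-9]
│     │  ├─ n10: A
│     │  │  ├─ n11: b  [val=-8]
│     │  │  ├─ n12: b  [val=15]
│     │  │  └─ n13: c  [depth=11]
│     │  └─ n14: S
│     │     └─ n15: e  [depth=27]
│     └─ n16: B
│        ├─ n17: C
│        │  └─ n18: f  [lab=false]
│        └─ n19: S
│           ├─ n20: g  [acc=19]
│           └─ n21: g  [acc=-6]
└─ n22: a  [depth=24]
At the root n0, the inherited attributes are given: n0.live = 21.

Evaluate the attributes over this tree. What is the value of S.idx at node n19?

1. n0.live = 21  [given at root]
2. n1.lab = false  [terminal]
3. n2.live = 18  [S₀.live * 3 - 45]
4. n3.live = 29  [S₀.live * -1 + 47]
5. n4.depth = -6  [terminal]
6. n5.live = 13  [e.depth + 19]
7. n7.depth = 20  [terminal]
8. n8.depth = 8  [terminal]
9. n9.depth = -9  [terminal]
10. n6.acc = "vq"  ["vq"]
11. n6.pre = true  [true]
12. n11.val = -8  [terminal]
13. n12.val = 15  [terminal]
14. n13.depth = 11  [terminal]
15. n10.ok = "uw"  ["uw"]
16. n10.cnt = "qq"  ["qq"]
17. n10.key = false  [b₁.val > 15]
18. n10.pre = 8  [b₀.val + 16]
19. n14.live = -2  [len(A.ok) - 4]
20. n15.depth = 27  [terminal]
21. n14.tag = 23  [S.live + 25]
22. n14.idx = -8  [S.live - 6]
23. n14.pre = true  [S.live > -3]
24. n5.tag = 13  [S₁.idx + A.pre + 13]
25. n5.idx = 17  [len(C.acc) + 15]
26. n5.pre = true  [A.key == false]
27. n16.hot = 18  [S₁.tag + 5]
28. n18.lab = false  [terminal]
29. n17.acc = "nm"  ["nm"]
30. n17.pre = false  [f.lab == true]
31. n19.live = -8  [B.hot * -1 + 10]
32. n20.acc = 19  [terminal]
33. n21.acc = -6  [terminal]
34. n19.tag = -2  [g₁.acc * -1 - 8]
35. n19.idx = 15  [S.live + g₁.acc + 29]
36. n19.pre = true  [g₁.acc > -7]
37. n16.acc = "wnm"  ["w" ++ C.acc]
38. n3.tag = 9  [9]
39. n3.idx = 14  [S₀.live + e.depth - 9]
40. n3.pre = true  [true]
41. n2.tag = -9  [S₁.idx - 23]
42. n2.idx = -6  [S₁.tag - 15]
43. n2.pre = true  [S₁.idx > 13]
44. n22.depth = 24  [terminal]
45. n0.tag = -4  [S₀.live + a.depth - 49]
46. n0.idx = 25  [25]
47. n0.pre = true  [true]

15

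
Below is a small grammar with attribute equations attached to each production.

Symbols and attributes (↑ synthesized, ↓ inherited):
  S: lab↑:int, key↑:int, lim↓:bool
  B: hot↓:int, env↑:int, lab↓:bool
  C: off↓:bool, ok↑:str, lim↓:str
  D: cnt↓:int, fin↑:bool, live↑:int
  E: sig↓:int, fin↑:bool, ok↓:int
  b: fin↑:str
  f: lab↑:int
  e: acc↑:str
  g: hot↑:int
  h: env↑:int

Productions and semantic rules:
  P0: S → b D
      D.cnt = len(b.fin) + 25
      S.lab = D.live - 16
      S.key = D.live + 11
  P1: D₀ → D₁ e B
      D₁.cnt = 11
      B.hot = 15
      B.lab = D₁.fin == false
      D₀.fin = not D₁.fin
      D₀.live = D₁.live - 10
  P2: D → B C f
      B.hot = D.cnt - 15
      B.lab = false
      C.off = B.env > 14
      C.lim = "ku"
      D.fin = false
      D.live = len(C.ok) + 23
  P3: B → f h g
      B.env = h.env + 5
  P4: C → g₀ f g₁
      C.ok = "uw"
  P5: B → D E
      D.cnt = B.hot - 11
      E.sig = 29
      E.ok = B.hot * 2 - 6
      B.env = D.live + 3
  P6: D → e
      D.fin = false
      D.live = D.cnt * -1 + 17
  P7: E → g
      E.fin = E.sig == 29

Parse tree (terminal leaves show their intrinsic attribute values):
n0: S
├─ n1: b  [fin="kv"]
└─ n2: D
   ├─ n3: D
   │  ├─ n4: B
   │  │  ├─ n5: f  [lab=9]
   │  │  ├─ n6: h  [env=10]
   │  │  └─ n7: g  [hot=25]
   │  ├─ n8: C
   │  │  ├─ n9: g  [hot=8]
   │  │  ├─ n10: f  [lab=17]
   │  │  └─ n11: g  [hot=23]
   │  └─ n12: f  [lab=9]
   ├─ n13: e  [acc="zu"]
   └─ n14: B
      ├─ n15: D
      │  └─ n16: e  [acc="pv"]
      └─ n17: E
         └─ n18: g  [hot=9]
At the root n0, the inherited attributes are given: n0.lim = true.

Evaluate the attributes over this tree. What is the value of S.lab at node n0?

-1

1. n0.lim = true  [given at root]
2. n1.fin = "kv"  [terminal]
3. n2.cnt = 27  [len(b.fin) + 25]
4. n3.cnt = 11  [11]
5. n4.hot = -4  [D.cnt - 15]
6. n4.lab = false  [false]
7. n5.lab = 9  [terminal]
8. n6.env = 10  [terminal]
9. n7.hot = 25  [terminal]
10. n4.env = 15  [h.env + 5]
11. n8.off = true  [B.env > 14]
12. n8.lim = "ku"  ["ku"]
13. n9.hot = 8  [terminal]
14. n10.lab = 17  [terminal]
15. n11.hot = 23  [terminal]
16. n8.ok = "uw"  ["uw"]
17. n12.lab = 9  [terminal]
18. n3.fin = false  [false]
19. n3.live = 25  [len(C.ok) + 23]
20. n13.acc = "zu"  [terminal]
21. n14.hot = 15  [15]
22. n14.lab = true  [D₁.fin == false]
23. n15.cnt = 4  [B.hot - 11]
24. n16.acc = "pv"  [terminal]
25. n15.fin = false  [false]
26. n15.live = 13  [D.cnt * -1 + 17]
27. n17.sig = 29  [29]
28. n17.ok = 24  [B.hot * 2 - 6]
29. n18.hot = 9  [terminal]
30. n17.fin = true  [E.sig == 29]
31. n14.env = 16  [D.live + 3]
32. n2.fin = true  [not D₁.fin]
33. n2.live = 15  [D₁.live - 10]
34. n0.lab = -1  [D.live - 16]
35. n0.key = 26  [D.live + 11]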